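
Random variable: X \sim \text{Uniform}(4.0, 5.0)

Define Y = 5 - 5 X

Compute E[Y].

For Y = -5X + 5:
E[Y] = -5 * E[X] + 5
E[X] = (4 + 5)/2 = 4.5
E[Y] = -5 * 4.5 + 5 = -17.5

-17.5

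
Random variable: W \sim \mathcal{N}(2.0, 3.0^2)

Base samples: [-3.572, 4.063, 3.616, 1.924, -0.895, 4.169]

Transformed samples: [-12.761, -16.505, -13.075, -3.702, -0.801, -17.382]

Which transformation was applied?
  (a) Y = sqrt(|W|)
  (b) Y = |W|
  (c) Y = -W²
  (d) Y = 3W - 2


Checking option (c) Y = -W²:
  W = -3.572 -> Y = -12.761 ✓
  W = 4.063 -> Y = -16.505 ✓
  W = 3.616 -> Y = -13.075 ✓
All samples match this transformation.

(c) -W²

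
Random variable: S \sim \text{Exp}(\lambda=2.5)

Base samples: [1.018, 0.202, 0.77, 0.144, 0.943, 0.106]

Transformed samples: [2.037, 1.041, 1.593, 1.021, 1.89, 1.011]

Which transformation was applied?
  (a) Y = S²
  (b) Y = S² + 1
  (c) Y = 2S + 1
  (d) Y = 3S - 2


Checking option (b) Y = S² + 1:
  S = 1.018 -> Y = 2.037 ✓
  S = 0.202 -> Y = 1.041 ✓
  S = 0.77 -> Y = 1.593 ✓
All samples match this transformation.

(b) S² + 1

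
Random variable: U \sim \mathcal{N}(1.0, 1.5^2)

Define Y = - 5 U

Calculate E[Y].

For Y = -5U:
E[Y] = -5 * E[U]
E[U] = 1.0 = 1
E[Y] = -5 * 1 = -5

-5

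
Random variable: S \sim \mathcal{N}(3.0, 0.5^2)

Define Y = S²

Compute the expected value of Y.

Using E[X²] = Var(X) + (E[X])²:
E[S] = 3
Var(S) = 0.5^2 = 0.25
E[S²] = 0.25 + 3² = 0.25 + 9 = 9.25

9.25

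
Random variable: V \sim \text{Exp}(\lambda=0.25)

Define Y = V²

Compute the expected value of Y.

E[V²] = Var(V) + (E[V])² = 16 + 16 = 32

32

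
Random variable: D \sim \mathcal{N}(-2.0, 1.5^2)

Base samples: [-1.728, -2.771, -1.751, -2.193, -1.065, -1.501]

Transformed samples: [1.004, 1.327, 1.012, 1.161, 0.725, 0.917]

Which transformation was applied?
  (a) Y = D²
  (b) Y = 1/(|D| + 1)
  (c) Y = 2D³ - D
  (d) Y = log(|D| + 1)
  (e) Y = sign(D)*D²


Checking option (d) Y = log(|D| + 1):
  D = -1.728 -> Y = 1.004 ✓
  D = -2.771 -> Y = 1.327 ✓
  D = -1.751 -> Y = 1.012 ✓
All samples match this transformation.

(d) log(|D| + 1)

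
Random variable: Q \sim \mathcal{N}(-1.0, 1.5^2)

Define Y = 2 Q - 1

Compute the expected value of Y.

For Y = 2Q - 1:
E[Y] = 2 * E[Q] - 1
E[Q] = -1.0 = -1
E[Y] = 2 * (-1) - 1 = -3

-3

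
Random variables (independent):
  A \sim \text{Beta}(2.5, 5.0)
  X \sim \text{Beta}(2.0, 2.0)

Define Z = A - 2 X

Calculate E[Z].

E[Z] = 1*E[A] - 2*E[X]
E[A] = 0.33333333
E[X] = 0.5
E[Z] = 1*0.33333333 - 2*0.5 = -0.66666667

-0.66666667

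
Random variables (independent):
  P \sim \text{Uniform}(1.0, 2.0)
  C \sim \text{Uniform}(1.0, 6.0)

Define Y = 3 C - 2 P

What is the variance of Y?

For independent RVs: Var(aX + bY) = a²Var(X) + b²Var(Y)
Var(P) = 0.083333333
Var(C) = 2.0833333
Var(Y) = (-2)²*0.083333333 + 3²*2.0833333
= 4*0.083333333 + 9*2.0833333 = 19.083333

19.083333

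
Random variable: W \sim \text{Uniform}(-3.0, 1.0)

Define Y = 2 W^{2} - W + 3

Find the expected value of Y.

E[Y] = 2*E[W²] - 1*E[W] + 3
E[W] = -1
E[W²] = Var(W) + (E[W])² = 1.3333333 + 1 = 2.3333333
E[Y] = 2*2.3333333 - 1*(-1) + 3 = 8.6666667

8.6666667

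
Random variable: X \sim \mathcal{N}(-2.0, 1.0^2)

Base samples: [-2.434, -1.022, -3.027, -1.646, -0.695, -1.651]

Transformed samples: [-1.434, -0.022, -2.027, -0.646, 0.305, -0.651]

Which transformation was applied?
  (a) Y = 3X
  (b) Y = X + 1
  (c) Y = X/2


Checking option (b) Y = X + 1:
  X = -2.434 -> Y = -1.434 ✓
  X = -1.022 -> Y = -0.022 ✓
  X = -3.027 -> Y = -2.027 ✓
All samples match this transformation.

(b) X + 1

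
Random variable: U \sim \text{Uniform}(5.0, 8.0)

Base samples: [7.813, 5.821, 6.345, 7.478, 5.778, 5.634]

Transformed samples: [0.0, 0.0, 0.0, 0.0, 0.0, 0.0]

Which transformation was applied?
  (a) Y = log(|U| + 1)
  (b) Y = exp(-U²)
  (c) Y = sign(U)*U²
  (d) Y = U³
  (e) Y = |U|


Checking option (b) Y = exp(-U²):
  U = 7.813 -> Y = 0.0 ✓
  U = 5.821 -> Y = 0.0 ✓
  U = 6.345 -> Y = 0.0 ✓
All samples match this transformation.

(b) exp(-U²)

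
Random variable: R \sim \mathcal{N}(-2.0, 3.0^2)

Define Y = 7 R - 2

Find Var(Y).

For Y = aR + b: Var(Y) = a² * Var(R)
Var(R) = 3.0^2 = 9
Var(Y) = 7² * 9 = 49 * 9 = 441

441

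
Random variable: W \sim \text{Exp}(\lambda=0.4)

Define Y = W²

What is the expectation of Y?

E[W²] = Var(W) + (E[W])² = 6.25 + 6.25 = 12.5

12.5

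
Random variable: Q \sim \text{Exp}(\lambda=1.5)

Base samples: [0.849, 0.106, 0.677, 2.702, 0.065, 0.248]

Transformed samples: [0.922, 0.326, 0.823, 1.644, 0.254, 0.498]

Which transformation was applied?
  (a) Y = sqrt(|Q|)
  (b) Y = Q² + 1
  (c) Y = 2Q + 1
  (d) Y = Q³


Checking option (a) Y = sqrt(|Q|):
  Q = 0.849 -> Y = 0.922 ✓
  Q = 0.106 -> Y = 0.326 ✓
  Q = 0.677 -> Y = 0.823 ✓
All samples match this transformation.

(a) sqrt(|Q|)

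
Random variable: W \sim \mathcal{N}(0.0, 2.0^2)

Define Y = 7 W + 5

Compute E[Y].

For Y = 7W + 5:
E[Y] = 7 * E[W] + 5
E[W] = 0.0 = 0
E[Y] = 7 * 0 + 5 = 5

5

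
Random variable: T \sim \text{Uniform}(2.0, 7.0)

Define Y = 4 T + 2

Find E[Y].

For Y = 4T + 2:
E[Y] = 4 * E[T] + 2
E[T] = (2 + 7)/2 = 4.5
E[Y] = 4 * 4.5 + 2 = 20

20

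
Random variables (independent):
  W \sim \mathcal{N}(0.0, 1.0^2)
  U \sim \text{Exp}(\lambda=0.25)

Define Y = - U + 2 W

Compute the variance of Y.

For independent RVs: Var(aX + bY) = a²Var(X) + b²Var(Y)
Var(W) = 1
Var(U) = 16
Var(Y) = 2²*1 + (-1)²*16
= 4*1 + 1*16 = 20

20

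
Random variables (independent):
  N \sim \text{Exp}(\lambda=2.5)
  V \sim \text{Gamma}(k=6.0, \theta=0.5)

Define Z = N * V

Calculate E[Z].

For independent RVs: E[XY] = E[X]*E[Y]
E[N] = 0.4
E[V] = 3
E[Z] = 0.4 * 3 = 1.2

1.2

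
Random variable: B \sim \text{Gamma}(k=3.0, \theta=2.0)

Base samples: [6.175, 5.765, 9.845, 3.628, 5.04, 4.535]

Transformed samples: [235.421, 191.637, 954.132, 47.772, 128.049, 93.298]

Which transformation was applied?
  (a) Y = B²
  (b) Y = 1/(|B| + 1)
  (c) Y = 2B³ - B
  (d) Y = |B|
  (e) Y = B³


Checking option (e) Y = B³:
  B = 6.175 -> Y = 235.421 ✓
  B = 5.765 -> Y = 191.637 ✓
  B = 9.845 -> Y = 954.132 ✓
All samples match this transformation.

(e) B³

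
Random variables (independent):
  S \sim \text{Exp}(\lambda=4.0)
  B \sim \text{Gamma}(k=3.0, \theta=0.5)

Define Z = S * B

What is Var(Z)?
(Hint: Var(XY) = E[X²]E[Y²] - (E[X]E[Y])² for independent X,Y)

Var(XY) = E[X²]E[Y²] - (E[X]E[Y])²
E[S] = 0.25, Var(S) = 0.0625
E[B] = 1.5, Var(B) = 0.75
E[S²] = 0.0625 + 0.25² = 0.125
E[B²] = 0.75 + 1.5² = 3
Var(Z) = 0.125*3 - (0.25*1.5)²
= 0.375 - 0.140625 = 0.234375

0.234375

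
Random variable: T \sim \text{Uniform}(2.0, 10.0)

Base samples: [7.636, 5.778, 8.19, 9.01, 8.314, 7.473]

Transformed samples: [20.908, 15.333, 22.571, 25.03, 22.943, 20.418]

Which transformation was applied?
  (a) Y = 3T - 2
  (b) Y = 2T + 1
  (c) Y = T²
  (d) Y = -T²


Checking option (a) Y = 3T - 2:
  T = 7.636 -> Y = 20.908 ✓
  T = 5.778 -> Y = 15.333 ✓
  T = 8.19 -> Y = 22.571 ✓
All samples match this transformation.

(a) 3T - 2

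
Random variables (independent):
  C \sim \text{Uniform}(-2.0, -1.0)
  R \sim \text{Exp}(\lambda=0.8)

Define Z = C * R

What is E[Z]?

For independent RVs: E[XY] = E[X]*E[Y]
E[C] = -1.5
E[R] = 1.25
E[Z] = -1.5 * 1.25 = -1.875

-1.875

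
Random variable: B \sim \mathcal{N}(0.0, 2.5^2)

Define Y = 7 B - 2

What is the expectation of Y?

For Y = 7B - 2:
E[Y] = 7 * E[B] - 2
E[B] = 0.0 = 0
E[Y] = 7 * 0 - 2 = -2

-2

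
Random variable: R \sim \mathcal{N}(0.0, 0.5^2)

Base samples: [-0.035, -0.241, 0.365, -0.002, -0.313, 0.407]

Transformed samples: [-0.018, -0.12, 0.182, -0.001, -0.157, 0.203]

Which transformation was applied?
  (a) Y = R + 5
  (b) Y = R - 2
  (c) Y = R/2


Checking option (c) Y = R/2:
  R = -0.035 -> Y = -0.018 ✓
  R = -0.241 -> Y = -0.12 ✓
  R = 0.365 -> Y = 0.182 ✓
All samples match this transformation.

(c) R/2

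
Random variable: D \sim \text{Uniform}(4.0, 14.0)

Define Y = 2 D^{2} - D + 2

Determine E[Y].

E[Y] = 2*E[D²] - 1*E[D] + 2
E[D] = 9
E[D²] = Var(D) + (E[D])² = 8.3333333 + 81 = 89.333333
E[Y] = 2*89.333333 - 1*9 + 2 = 171.66667

171.66667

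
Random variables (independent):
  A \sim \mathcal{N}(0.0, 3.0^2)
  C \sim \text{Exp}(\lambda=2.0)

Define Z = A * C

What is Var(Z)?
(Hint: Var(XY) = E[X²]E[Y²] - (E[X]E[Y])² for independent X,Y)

Var(XY) = E[X²]E[Y²] - (E[X]E[Y])²
E[A] = 0, Var(A) = 9
E[C] = 0.5, Var(C) = 0.25
E[A²] = 9 + 0² = 9
E[C²] = 0.25 + 0.5² = 0.5
Var(Z) = 9*0.5 - (0*0.5)²
= 4.5 - 0 = 4.5

4.5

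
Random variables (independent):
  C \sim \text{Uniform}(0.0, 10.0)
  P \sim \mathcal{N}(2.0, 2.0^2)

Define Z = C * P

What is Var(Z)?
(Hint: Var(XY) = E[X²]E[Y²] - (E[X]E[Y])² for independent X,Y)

Var(XY) = E[X²]E[Y²] - (E[X]E[Y])²
E[C] = 5, Var(C) = 8.3333333
E[P] = 2, Var(P) = 4
E[C²] = 8.3333333 + 5² = 33.333333
E[P²] = 4 + 2² = 8
Var(Z) = 33.333333*8 - (5*2)²
= 266.66667 - 100 = 166.66667

166.66667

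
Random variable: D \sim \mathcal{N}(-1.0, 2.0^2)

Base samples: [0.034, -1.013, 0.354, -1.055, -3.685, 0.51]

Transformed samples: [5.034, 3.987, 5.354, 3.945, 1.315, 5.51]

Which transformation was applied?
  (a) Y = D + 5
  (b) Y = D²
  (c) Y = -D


Checking option (a) Y = D + 5:
  D = 0.034 -> Y = 5.034 ✓
  D = -1.013 -> Y = 3.987 ✓
  D = 0.354 -> Y = 5.354 ✓
All samples match this transformation.

(a) D + 5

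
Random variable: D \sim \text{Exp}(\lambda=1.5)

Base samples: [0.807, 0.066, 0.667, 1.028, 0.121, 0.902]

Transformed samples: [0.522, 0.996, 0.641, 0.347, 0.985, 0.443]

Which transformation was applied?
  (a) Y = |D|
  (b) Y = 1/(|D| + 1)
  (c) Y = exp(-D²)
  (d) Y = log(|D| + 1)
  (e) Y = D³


Checking option (c) Y = exp(-D²):
  D = 0.807 -> Y = 0.522 ✓
  D = 0.066 -> Y = 0.996 ✓
  D = 0.667 -> Y = 0.641 ✓
All samples match this transformation.

(c) exp(-D²)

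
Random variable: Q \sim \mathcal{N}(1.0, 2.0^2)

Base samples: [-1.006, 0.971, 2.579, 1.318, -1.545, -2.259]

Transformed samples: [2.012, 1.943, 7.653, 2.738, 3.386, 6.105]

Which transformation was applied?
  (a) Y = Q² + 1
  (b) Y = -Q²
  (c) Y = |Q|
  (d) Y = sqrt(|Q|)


Checking option (a) Y = Q² + 1:
  Q = -1.006 -> Y = 2.012 ✓
  Q = 0.971 -> Y = 1.943 ✓
  Q = 2.579 -> Y = 7.653 ✓
All samples match this transformation.

(a) Q² + 1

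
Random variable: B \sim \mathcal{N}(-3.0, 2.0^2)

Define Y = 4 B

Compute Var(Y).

For Y = aB + b: Var(Y) = a² * Var(B)
Var(B) = 2.0^2 = 4
Var(Y) = 4² * 4 = 16 * 4 = 64

64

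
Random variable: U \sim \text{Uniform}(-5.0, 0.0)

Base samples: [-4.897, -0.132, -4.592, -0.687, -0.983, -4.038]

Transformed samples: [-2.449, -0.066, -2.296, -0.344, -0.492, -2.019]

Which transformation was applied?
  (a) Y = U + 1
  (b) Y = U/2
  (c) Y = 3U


Checking option (b) Y = U/2:
  U = -4.897 -> Y = -2.449 ✓
  U = -0.132 -> Y = -0.066 ✓
  U = -4.592 -> Y = -2.296 ✓
All samples match this transformation.

(b) U/2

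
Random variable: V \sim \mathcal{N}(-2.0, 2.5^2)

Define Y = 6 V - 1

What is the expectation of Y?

For Y = 6V - 1:
E[Y] = 6 * E[V] - 1
E[V] = -2.0 = -2
E[Y] = 6 * (-2) - 1 = -13

-13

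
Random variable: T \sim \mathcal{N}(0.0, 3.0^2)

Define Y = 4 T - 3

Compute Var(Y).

For Y = aT + b: Var(Y) = a² * Var(T)
Var(T) = 3.0^2 = 9
Var(Y) = 4² * 9 = 16 * 9 = 144

144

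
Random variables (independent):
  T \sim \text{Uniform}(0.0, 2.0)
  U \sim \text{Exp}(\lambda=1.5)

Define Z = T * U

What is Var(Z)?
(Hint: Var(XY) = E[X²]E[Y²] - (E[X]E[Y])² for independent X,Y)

Var(XY) = E[X²]E[Y²] - (E[X]E[Y])²
E[T] = 1, Var(T) = 0.33333333
E[U] = 0.66666667, Var(U) = 0.44444444
E[T²] = 0.33333333 + 1² = 1.3333333
E[U²] = 0.44444444 + 0.66666667² = 0.88888889
Var(Z) = 1.3333333*0.88888889 - (1*0.66666667)²
= 1.1851852 - 0.44444444 = 0.74074074

0.74074074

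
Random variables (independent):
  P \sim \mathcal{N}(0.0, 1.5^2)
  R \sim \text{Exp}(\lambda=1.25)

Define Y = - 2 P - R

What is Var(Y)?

For independent RVs: Var(aX + bY) = a²Var(X) + b²Var(Y)
Var(P) = 2.25
Var(R) = 0.64
Var(Y) = (-2)²*2.25 + (-1)²*0.64
= 4*2.25 + 1*0.64 = 9.64

9.64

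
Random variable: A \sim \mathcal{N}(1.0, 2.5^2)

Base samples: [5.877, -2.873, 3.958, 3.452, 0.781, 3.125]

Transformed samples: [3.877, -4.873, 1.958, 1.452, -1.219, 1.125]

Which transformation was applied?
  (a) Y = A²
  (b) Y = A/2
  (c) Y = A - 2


Checking option (c) Y = A - 2:
  A = 5.877 -> Y = 3.877 ✓
  A = -2.873 -> Y = -4.873 ✓
  A = 3.958 -> Y = 1.958 ✓
All samples match this transformation.

(c) A - 2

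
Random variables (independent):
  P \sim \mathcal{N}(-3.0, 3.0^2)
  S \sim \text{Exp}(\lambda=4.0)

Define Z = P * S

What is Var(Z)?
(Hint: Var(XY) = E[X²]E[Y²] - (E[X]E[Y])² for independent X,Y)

Var(XY) = E[X²]E[Y²] - (E[X]E[Y])²
E[P] = -3, Var(P) = 9
E[S] = 0.25, Var(S) = 0.0625
E[P²] = 9 + (-3)² = 18
E[S²] = 0.0625 + 0.25² = 0.125
Var(Z) = 18*0.125 - (-3*0.25)²
= 2.25 - 0.5625 = 1.6875

1.6875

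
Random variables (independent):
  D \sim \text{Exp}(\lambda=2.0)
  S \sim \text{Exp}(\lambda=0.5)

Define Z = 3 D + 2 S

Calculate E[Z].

E[Z] = 3*E[D] + 2*E[S]
E[D] = 0.5
E[S] = 2
E[Z] = 3*0.5 + 2*2 = 5.5

5.5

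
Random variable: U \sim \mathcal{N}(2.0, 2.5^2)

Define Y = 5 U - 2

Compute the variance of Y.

For Y = aU + b: Var(Y) = a² * Var(U)
Var(U) = 2.5^2 = 6.25
Var(Y) = 5² * 6.25 = 25 * 6.25 = 156.25

156.25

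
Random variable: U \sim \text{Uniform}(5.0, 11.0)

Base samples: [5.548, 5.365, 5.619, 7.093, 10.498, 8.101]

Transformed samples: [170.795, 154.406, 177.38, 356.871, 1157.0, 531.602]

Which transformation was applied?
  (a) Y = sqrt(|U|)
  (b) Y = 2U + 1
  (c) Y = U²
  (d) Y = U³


Checking option (d) Y = U³:
  U = 5.548 -> Y = 170.795 ✓
  U = 5.365 -> Y = 154.406 ✓
  U = 5.619 -> Y = 177.38 ✓
All samples match this transformation.

(d) U³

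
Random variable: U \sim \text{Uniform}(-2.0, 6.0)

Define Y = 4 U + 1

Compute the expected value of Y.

For Y = 4U + 1:
E[Y] = 4 * E[U] + 1
E[U] = (-2 + 6)/2 = 2
E[Y] = 4 * 2 + 1 = 9

9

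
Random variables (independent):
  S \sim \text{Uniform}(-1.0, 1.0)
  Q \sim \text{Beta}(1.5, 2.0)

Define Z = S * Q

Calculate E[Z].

For independent RVs: E[XY] = E[X]*E[Y]
E[S] = 0
E[Q] = 0.42857143
E[Z] = 0 * 0.42857143 = 0

0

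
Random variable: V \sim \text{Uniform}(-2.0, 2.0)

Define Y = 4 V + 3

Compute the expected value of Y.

For Y = 4V + 3:
E[Y] = 4 * E[V] + 3
E[V] = (-2 + 2)/2 = 0
E[Y] = 4 * 0 + 3 = 3

3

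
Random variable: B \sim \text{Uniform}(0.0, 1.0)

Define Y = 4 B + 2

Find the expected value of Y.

For Y = 4B + 2:
E[Y] = 4 * E[B] + 2
E[B] = (0 + 1)/2 = 0.5
E[Y] = 4 * 0.5 + 2 = 4

4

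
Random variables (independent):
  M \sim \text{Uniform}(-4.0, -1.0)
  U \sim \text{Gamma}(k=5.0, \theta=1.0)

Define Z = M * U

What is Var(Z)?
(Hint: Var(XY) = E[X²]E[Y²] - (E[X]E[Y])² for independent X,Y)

Var(XY) = E[X²]E[Y²] - (E[X]E[Y])²
E[M] = -2.5, Var(M) = 0.75
E[U] = 5, Var(U) = 5
E[M²] = 0.75 + (-2.5)² = 7
E[U²] = 5 + 5² = 30
Var(Z) = 7*30 - (-2.5*5)²
= 210 - 156.25 = 53.75

53.75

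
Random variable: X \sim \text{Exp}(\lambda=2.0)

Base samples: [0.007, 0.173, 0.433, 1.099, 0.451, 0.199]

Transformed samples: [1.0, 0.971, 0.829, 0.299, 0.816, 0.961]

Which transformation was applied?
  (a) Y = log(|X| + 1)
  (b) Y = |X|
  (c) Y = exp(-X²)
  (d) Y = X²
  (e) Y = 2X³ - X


Checking option (c) Y = exp(-X²):
  X = 0.007 -> Y = 1.0 ✓
  X = 0.173 -> Y = 0.971 ✓
  X = 0.433 -> Y = 0.829 ✓
All samples match this transformation.

(c) exp(-X²)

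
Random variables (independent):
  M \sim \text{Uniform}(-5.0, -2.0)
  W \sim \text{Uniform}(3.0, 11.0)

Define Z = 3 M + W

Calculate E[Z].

E[Z] = 3*E[M] + 1*E[W]
E[M] = -3.5
E[W] = 7
E[Z] = 3*(-3.5) + 1*7 = -3.5

-3.5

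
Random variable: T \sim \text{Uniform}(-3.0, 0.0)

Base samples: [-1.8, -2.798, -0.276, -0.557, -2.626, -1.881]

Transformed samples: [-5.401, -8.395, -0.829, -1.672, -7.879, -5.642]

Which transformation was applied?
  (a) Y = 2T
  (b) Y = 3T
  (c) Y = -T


Checking option (b) Y = 3T:
  T = -1.8 -> Y = -5.401 ✓
  T = -2.798 -> Y = -8.395 ✓
  T = -0.276 -> Y = -0.829 ✓
All samples match this transformation.

(b) 3T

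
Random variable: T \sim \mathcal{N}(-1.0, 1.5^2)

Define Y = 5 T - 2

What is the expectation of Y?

For Y = 5T - 2:
E[Y] = 5 * E[T] - 2
E[T] = -1.0 = -1
E[Y] = 5 * (-1) - 2 = -7

-7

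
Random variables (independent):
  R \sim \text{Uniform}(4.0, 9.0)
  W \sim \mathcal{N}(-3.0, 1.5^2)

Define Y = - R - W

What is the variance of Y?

For independent RVs: Var(aX + bY) = a²Var(X) + b²Var(Y)
Var(R) = 2.0833333
Var(W) = 2.25
Var(Y) = (-1)²*2.0833333 + (-1)²*2.25
= 1*2.0833333 + 1*2.25 = 4.3333333

4.3333333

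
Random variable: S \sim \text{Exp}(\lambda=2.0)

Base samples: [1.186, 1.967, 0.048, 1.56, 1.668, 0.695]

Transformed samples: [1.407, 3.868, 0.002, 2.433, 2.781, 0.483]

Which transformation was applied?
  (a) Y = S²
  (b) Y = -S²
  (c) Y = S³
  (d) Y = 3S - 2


Checking option (a) Y = S²:
  S = 1.186 -> Y = 1.407 ✓
  S = 1.967 -> Y = 3.868 ✓
  S = 0.048 -> Y = 0.002 ✓
All samples match this transformation.

(a) S²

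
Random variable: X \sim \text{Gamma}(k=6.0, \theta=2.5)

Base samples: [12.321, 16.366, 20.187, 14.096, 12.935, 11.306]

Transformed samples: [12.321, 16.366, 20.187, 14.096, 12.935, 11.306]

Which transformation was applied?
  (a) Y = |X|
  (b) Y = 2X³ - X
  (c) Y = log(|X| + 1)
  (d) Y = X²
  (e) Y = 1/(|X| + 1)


Checking option (a) Y = |X|:
  X = 12.321 -> Y = 12.321 ✓
  X = 16.366 -> Y = 16.366 ✓
  X = 20.187 -> Y = 20.187 ✓
All samples match this transformation.

(a) |X|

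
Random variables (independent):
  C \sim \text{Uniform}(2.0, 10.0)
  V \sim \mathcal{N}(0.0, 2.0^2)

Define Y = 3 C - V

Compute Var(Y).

For independent RVs: Var(aX + bY) = a²Var(X) + b²Var(Y)
Var(C) = 5.3333333
Var(V) = 4
Var(Y) = 3²*5.3333333 + (-1)²*4
= 9*5.3333333 + 1*4 = 52

52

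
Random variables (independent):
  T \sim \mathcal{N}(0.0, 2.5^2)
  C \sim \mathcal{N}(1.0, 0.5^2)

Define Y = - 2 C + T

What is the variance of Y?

For independent RVs: Var(aX + bY) = a²Var(X) + b²Var(Y)
Var(T) = 6.25
Var(C) = 0.25
Var(Y) = 1²*6.25 + (-2)²*0.25
= 1*6.25 + 4*0.25 = 7.25

7.25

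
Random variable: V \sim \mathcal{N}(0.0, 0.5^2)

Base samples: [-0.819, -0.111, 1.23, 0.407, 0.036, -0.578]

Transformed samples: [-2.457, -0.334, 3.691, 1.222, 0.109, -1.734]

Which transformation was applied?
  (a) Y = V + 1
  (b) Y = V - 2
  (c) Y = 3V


Checking option (c) Y = 3V:
  V = -0.819 -> Y = -2.457 ✓
  V = -0.111 -> Y = -0.334 ✓
  V = 1.23 -> Y = 3.691 ✓
All samples match this transformation.

(c) 3V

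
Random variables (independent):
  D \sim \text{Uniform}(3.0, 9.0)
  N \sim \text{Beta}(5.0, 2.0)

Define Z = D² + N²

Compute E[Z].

E[Z] = E[D²] + E[N²]
E[D²] = Var(D) + E[D]² = 3 + 36 = 39
E[N²] = Var(N) + E[N]² = 0.025510204 + 0.51020408 = 0.53571429
E[Z] = 39 + 0.53571429 = 39.535714

39.535714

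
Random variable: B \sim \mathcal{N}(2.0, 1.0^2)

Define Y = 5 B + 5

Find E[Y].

For Y = 5B + 5:
E[Y] = 5 * E[B] + 5
E[B] = 2.0 = 2
E[Y] = 5 * 2 + 5 = 15

15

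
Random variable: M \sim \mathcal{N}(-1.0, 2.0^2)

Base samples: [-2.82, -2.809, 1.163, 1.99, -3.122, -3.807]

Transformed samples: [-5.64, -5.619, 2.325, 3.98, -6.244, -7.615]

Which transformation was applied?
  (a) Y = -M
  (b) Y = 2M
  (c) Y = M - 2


Checking option (b) Y = 2M:
  M = -2.82 -> Y = -5.64 ✓
  M = -2.809 -> Y = -5.619 ✓
  M = 1.163 -> Y = 2.325 ✓
All samples match this transformation.

(b) 2M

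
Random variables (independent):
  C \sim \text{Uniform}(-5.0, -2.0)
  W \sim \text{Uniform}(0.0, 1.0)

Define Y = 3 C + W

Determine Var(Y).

For independent RVs: Var(aX + bY) = a²Var(X) + b²Var(Y)
Var(C) = 0.75
Var(W) = 0.083333333
Var(Y) = 3²*0.75 + 1²*0.083333333
= 9*0.75 + 1*0.083333333 = 6.8333333

6.8333333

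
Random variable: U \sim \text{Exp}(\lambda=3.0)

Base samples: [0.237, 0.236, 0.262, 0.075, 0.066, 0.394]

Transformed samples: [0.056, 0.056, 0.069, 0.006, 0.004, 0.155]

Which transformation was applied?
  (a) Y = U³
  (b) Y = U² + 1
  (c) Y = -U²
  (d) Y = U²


Checking option (d) Y = U²:
  U = 0.237 -> Y = 0.056 ✓
  U = 0.236 -> Y = 0.056 ✓
  U = 0.262 -> Y = 0.069 ✓
All samples match this transformation.

(d) U²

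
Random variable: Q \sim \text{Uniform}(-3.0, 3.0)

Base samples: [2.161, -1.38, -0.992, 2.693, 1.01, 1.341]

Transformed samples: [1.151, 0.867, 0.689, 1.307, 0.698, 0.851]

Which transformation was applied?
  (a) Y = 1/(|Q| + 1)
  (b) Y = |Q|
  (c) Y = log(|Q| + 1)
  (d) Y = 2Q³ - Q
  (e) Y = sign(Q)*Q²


Checking option (c) Y = log(|Q| + 1):
  Q = 2.161 -> Y = 1.151 ✓
  Q = -1.38 -> Y = 0.867 ✓
  Q = -0.992 -> Y = 0.689 ✓
All samples match this transformation.

(c) log(|Q| + 1)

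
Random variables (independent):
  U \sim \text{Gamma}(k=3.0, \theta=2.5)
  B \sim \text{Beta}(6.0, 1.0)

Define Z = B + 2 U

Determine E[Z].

E[Z] = 2*E[U] + 1*E[B]
E[U] = 7.5
E[B] = 0.85714286
E[Z] = 2*7.5 + 1*0.85714286 = 15.857143

15.857143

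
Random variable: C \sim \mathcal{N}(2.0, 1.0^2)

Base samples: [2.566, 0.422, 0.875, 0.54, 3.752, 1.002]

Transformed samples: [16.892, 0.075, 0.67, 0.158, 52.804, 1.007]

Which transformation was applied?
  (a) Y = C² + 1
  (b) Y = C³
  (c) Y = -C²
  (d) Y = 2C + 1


Checking option (b) Y = C³:
  C = 2.566 -> Y = 16.892 ✓
  C = 0.422 -> Y = 0.075 ✓
  C = 0.875 -> Y = 0.67 ✓
All samples match this transformation.

(b) C³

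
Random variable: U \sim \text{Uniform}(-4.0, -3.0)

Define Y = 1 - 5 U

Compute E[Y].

For Y = -5U + 1:
E[Y] = -5 * E[U] + 1
E[U] = (-4 - 3)/2 = -3.5
E[Y] = -5 * (-3.5) + 1 = 18.5

18.5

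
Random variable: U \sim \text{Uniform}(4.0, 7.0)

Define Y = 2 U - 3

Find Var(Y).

For Y = aU + b: Var(Y) = a² * Var(U)
Var(U) = (7 - 4)^2/12 = 0.75
Var(Y) = 2² * 0.75 = 4 * 0.75 = 3

3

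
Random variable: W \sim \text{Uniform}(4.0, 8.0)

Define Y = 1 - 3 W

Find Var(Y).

For Y = aW + b: Var(Y) = a² * Var(W)
Var(W) = (8 - 4)^2/12 = 1.3333333
Var(Y) = (-3)² * 1.3333333 = 9 * 1.3333333 = 12

12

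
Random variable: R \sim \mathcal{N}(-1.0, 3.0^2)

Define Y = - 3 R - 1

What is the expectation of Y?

For Y = -3R - 1:
E[Y] = -3 * E[R] - 1
E[R] = -1.0 = -1
E[Y] = -3 * (-1) - 1 = 2

2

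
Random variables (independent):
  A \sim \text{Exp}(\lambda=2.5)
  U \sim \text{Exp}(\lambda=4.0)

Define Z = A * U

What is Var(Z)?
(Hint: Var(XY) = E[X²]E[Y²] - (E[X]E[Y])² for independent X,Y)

Var(XY) = E[X²]E[Y²] - (E[X]E[Y])²
E[A] = 0.4, Var(A) = 0.16
E[U] = 0.25, Var(U) = 0.0625
E[A²] = 0.16 + 0.4² = 0.32
E[U²] = 0.0625 + 0.25² = 0.125
Var(Z) = 0.32*0.125 - (0.4*0.25)²
= 0.04 - 0.01 = 0.03

0.03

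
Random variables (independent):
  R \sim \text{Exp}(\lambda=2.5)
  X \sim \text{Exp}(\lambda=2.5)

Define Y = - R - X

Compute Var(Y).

For independent RVs: Var(aX + bY) = a²Var(X) + b²Var(Y)
Var(R) = 0.16
Var(X) = 0.16
Var(Y) = (-1)²*0.16 + (-1)²*0.16
= 1*0.16 + 1*0.16 = 0.32

0.32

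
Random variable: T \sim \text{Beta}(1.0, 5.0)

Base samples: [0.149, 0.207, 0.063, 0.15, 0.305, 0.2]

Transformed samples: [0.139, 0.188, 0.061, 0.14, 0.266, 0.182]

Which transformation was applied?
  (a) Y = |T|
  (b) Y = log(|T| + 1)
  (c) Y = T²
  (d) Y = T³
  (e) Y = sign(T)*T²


Checking option (b) Y = log(|T| + 1):
  T = 0.149 -> Y = 0.139 ✓
  T = 0.207 -> Y = 0.188 ✓
  T = 0.063 -> Y = 0.061 ✓
All samples match this transformation.

(b) log(|T| + 1)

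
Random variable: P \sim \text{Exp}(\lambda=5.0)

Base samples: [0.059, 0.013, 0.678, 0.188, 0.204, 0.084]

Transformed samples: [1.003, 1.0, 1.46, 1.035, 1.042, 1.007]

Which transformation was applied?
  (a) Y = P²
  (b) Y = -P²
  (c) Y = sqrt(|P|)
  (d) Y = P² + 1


Checking option (d) Y = P² + 1:
  P = 0.059 -> Y = 1.003 ✓
  P = 0.013 -> Y = 1.0 ✓
  P = 0.678 -> Y = 1.46 ✓
All samples match this transformation.

(d) P² + 1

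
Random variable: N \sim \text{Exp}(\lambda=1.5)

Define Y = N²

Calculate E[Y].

E[N²] = Var(N) + (E[N])² = 0.44444444 + 0.44444444 = 0.88888889

0.88888889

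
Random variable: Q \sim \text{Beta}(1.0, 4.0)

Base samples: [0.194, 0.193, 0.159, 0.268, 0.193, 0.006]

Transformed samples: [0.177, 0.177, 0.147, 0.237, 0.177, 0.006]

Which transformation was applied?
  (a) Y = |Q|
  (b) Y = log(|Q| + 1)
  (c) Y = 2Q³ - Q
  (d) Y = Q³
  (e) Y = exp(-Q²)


Checking option (b) Y = log(|Q| + 1):
  Q = 0.194 -> Y = 0.177 ✓
  Q = 0.193 -> Y = 0.177 ✓
  Q = 0.159 -> Y = 0.147 ✓
All samples match this transformation.

(b) log(|Q| + 1)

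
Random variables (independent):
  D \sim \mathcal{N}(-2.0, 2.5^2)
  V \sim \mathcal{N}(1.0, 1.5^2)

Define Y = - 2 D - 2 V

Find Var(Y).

For independent RVs: Var(aX + bY) = a²Var(X) + b²Var(Y)
Var(D) = 6.25
Var(V) = 2.25
Var(Y) = (-2)²*6.25 + (-2)²*2.25
= 4*6.25 + 4*2.25 = 34

34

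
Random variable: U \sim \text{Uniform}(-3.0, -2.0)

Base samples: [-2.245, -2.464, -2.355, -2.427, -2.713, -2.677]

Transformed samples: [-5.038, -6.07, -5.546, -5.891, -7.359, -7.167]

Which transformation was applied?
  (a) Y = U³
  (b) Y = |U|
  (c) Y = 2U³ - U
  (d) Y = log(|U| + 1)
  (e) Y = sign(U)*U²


Checking option (e) Y = sign(U)*U²:
  U = -2.245 -> Y = -5.038 ✓
  U = -2.464 -> Y = -6.07 ✓
  U = -2.355 -> Y = -5.546 ✓
All samples match this transformation.

(e) sign(U)*U²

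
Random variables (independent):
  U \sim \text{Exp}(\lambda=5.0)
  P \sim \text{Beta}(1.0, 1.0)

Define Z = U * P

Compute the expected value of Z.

For independent RVs: E[XY] = E[X]*E[Y]
E[U] = 0.2
E[P] = 0.5
E[Z] = 0.2 * 0.5 = 0.1

0.1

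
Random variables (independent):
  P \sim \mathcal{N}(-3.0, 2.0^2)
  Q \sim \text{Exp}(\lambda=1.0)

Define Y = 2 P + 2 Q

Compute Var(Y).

For independent RVs: Var(aX + bY) = a²Var(X) + b²Var(Y)
Var(P) = 4
Var(Q) = 1
Var(Y) = 2²*4 + 2²*1
= 4*4 + 4*1 = 20

20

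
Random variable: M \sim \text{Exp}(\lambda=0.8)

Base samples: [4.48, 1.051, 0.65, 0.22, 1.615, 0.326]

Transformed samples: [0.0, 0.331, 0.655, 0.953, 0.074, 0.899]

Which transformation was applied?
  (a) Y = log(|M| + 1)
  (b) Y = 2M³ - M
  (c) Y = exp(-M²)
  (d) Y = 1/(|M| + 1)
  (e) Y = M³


Checking option (c) Y = exp(-M²):
  M = 4.48 -> Y = 0.0 ✓
  M = 1.051 -> Y = 0.331 ✓
  M = 0.65 -> Y = 0.655 ✓
All samples match this transformation.

(c) exp(-M²)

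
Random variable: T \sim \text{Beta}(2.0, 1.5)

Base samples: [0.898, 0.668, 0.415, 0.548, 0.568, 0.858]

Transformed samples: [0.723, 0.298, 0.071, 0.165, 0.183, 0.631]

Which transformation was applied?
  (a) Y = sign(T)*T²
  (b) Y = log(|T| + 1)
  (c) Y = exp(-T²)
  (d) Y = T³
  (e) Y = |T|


Checking option (d) Y = T³:
  T = 0.898 -> Y = 0.723 ✓
  T = 0.668 -> Y = 0.298 ✓
  T = 0.415 -> Y = 0.071 ✓
All samples match this transformation.

(d) T³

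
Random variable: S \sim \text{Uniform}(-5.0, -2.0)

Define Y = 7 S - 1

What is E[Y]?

For Y = 7S - 1:
E[Y] = 7 * E[S] - 1
E[S] = (-5 - 2)/2 = -3.5
E[Y] = 7 * (-3.5) - 1 = -25.5

-25.5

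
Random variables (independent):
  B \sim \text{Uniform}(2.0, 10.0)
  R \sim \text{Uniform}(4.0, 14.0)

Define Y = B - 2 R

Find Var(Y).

For independent RVs: Var(aX + bY) = a²Var(X) + b²Var(Y)
Var(B) = 5.3333333
Var(R) = 8.3333333
Var(Y) = 1²*5.3333333 + (-2)²*8.3333333
= 1*5.3333333 + 4*8.3333333 = 38.666667

38.666667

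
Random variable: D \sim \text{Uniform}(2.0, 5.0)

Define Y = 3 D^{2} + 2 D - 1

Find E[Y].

E[Y] = 3*E[D²] + 2*E[D] - 1
E[D] = 3.5
E[D²] = Var(D) + (E[D])² = 0.75 + 12.25 = 13
E[Y] = 3*13 + 2*3.5 - 1 = 45

45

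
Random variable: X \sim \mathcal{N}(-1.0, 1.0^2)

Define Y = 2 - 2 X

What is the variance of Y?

For Y = aX + b: Var(Y) = a² * Var(X)
Var(X) = 1.0^2 = 1
Var(Y) = (-2)² * 1 = 4 * 1 = 4

4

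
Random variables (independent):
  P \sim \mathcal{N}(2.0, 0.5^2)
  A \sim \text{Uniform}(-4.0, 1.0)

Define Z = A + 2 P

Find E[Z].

E[Z] = 2*E[P] + 1*E[A]
E[P] = 2
E[A] = -1.5
E[Z] = 2*2 + 1*(-1.5) = 2.5

2.5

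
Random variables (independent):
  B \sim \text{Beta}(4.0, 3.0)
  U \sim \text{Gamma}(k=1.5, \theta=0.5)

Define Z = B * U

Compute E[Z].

For independent RVs: E[XY] = E[X]*E[Y]
E[B] = 0.57142857
E[U] = 0.75
E[Z] = 0.57142857 * 0.75 = 0.42857143

0.42857143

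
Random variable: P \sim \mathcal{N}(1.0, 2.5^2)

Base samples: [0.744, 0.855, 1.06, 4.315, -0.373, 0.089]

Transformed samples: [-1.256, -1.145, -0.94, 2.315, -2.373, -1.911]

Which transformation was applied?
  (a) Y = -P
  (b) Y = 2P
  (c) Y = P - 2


Checking option (c) Y = P - 2:
  P = 0.744 -> Y = -1.256 ✓
  P = 0.855 -> Y = -1.145 ✓
  P = 1.06 -> Y = -0.94 ✓
All samples match this transformation.

(c) P - 2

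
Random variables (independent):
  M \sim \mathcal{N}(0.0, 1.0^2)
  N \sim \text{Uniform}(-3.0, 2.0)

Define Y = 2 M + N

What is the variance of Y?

For independent RVs: Var(aX + bY) = a²Var(X) + b²Var(Y)
Var(M) = 1
Var(N) = 2.0833333
Var(Y) = 2²*1 + 1²*2.0833333
= 4*1 + 1*2.0833333 = 6.0833333

6.0833333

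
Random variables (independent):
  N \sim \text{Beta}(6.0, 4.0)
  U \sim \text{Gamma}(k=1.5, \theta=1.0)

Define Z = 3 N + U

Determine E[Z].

E[Z] = 3*E[N] + 1*E[U]
E[N] = 0.6
E[U] = 1.5
E[Z] = 3*0.6 + 1*1.5 = 3.3

3.3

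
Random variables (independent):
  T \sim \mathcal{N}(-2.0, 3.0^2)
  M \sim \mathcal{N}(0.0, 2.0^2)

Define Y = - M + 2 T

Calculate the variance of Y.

For independent RVs: Var(aX + bY) = a²Var(X) + b²Var(Y)
Var(T) = 9
Var(M) = 4
Var(Y) = 2²*9 + (-1)²*4
= 4*9 + 1*4 = 40

40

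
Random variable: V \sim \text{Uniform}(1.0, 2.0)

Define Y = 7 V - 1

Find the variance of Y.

For Y = aV + b: Var(Y) = a² * Var(V)
Var(V) = (2 - 1)^2/12 = 0.083333333
Var(Y) = 7² * 0.083333333 = 49 * 0.083333333 = 4.0833333

4.0833333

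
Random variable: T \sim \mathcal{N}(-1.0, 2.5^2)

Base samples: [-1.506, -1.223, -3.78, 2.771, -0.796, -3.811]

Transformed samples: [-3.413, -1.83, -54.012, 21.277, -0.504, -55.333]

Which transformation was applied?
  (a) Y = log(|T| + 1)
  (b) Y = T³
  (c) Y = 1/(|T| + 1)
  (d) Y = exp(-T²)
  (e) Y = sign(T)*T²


Checking option (b) Y = T³:
  T = -1.506 -> Y = -3.413 ✓
  T = -1.223 -> Y = -1.83 ✓
  T = -3.78 -> Y = -54.012 ✓
All samples match this transformation.

(b) T³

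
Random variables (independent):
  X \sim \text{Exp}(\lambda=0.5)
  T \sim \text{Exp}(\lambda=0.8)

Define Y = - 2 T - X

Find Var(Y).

For independent RVs: Var(aX + bY) = a²Var(X) + b²Var(Y)
Var(X) = 4
Var(T) = 1.5625
Var(Y) = (-1)²*4 + (-2)²*1.5625
= 1*4 + 4*1.5625 = 10.25

10.25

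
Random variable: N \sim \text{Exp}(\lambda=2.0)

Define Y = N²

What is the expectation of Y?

E[N²] = Var(N) + (E[N])² = 0.25 + 0.25 = 0.5

0.5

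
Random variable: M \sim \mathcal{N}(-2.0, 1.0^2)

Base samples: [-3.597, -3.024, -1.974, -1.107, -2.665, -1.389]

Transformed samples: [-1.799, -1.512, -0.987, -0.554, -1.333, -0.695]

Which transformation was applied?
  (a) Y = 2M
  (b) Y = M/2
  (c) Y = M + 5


Checking option (b) Y = M/2:
  M = -3.597 -> Y = -1.799 ✓
  M = -3.024 -> Y = -1.512 ✓
  M = -1.974 -> Y = -0.987 ✓
All samples match this transformation.

(b) M/2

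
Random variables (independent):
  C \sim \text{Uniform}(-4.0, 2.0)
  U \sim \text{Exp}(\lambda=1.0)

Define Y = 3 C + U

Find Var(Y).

For independent RVs: Var(aX + bY) = a²Var(X) + b²Var(Y)
Var(C) = 3
Var(U) = 1
Var(Y) = 3²*3 + 1²*1
= 9*3 + 1*1 = 28

28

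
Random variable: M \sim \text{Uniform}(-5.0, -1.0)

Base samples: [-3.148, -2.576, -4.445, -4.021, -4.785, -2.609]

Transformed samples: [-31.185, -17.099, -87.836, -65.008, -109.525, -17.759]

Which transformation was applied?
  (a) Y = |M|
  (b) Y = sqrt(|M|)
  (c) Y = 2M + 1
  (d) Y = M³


Checking option (d) Y = M³:
  M = -3.148 -> Y = -31.185 ✓
  M = -2.576 -> Y = -17.099 ✓
  M = -4.445 -> Y = -87.836 ✓
All samples match this transformation.

(d) M³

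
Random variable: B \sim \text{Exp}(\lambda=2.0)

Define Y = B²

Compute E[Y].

E[B²] = Var(B) + (E[B])² = 0.25 + 0.25 = 0.5

0.5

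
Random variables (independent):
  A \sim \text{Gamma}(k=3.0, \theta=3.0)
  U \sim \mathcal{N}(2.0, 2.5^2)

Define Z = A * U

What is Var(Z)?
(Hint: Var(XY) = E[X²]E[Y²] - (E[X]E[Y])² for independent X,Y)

Var(XY) = E[X²]E[Y²] - (E[X]E[Y])²
E[A] = 9, Var(A) = 27
E[U] = 2, Var(U) = 6.25
E[A²] = 27 + 9² = 108
E[U²] = 6.25 + 2² = 10.25
Var(Z) = 108*10.25 - (9*2)²
= 1107 - 324 = 783

783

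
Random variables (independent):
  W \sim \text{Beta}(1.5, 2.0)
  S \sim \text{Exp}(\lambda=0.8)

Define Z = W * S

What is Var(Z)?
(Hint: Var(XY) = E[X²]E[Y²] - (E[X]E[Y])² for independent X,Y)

Var(XY) = E[X²]E[Y²] - (E[X]E[Y])²
E[W] = 0.42857143, Var(W) = 0.054421769
E[S] = 1.25, Var(S) = 1.5625
E[W²] = 0.054421769 + 0.42857143² = 0.23809524
E[S²] = 1.5625 + 1.25² = 3.125
Var(Z) = 0.23809524*3.125 - (0.42857143*1.25)²
= 0.74404762 - 0.2869898 = 0.45705782

0.45705782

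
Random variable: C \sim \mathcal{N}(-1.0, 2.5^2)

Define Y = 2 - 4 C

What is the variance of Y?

For Y = aC + b: Var(Y) = a² * Var(C)
Var(C) = 2.5^2 = 6.25
Var(Y) = (-4)² * 6.25 = 16 * 6.25 = 100

100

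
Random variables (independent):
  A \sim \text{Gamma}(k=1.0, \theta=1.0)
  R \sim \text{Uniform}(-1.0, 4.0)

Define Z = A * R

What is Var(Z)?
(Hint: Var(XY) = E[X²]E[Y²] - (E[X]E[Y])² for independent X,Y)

Var(XY) = E[X²]E[Y²] - (E[X]E[Y])²
E[A] = 1, Var(A) = 1
E[R] = 1.5, Var(R) = 2.0833333
E[A²] = 1 + 1² = 2
E[R²] = 2.0833333 + 1.5² = 4.3333333
Var(Z) = 2*4.3333333 - (1*1.5)²
= 8.6666667 - 2.25 = 6.4166667

6.4166667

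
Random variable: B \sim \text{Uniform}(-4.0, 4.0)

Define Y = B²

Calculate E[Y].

E[B²] = Var(B) + (E[B])² = 5.3333333 + 0 = 5.3333333

5.3333333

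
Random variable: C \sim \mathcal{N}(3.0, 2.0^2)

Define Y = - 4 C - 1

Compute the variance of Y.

For Y = aC + b: Var(Y) = a² * Var(C)
Var(C) = 2.0^2 = 4
Var(Y) = (-4)² * 4 = 16 * 4 = 64

64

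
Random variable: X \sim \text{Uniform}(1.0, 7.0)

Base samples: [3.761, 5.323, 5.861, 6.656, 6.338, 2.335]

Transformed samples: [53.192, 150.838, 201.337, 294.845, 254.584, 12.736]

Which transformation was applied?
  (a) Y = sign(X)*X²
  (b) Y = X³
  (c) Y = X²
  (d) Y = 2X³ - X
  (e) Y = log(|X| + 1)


Checking option (b) Y = X³:
  X = 3.761 -> Y = 53.192 ✓
  X = 5.323 -> Y = 150.838 ✓
  X = 5.861 -> Y = 201.337 ✓
All samples match this transformation.

(b) X³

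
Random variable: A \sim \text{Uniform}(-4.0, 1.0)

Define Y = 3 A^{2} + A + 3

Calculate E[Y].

E[Y] = 3*E[A²] + 1*E[A] + 3
E[A] = -1.5
E[A²] = Var(A) + (E[A])² = 2.0833333 + 2.25 = 4.3333333
E[Y] = 3*4.3333333 + 1*(-1.5) + 3 = 14.5

14.5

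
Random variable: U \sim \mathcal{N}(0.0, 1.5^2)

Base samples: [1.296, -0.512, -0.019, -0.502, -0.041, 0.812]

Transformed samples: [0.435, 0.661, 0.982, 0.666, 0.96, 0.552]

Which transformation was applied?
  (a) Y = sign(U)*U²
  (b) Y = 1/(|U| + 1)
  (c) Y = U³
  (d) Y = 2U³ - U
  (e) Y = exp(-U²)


Checking option (b) Y = 1/(|U| + 1):
  U = 1.296 -> Y = 0.435 ✓
  U = -0.512 -> Y = 0.661 ✓
  U = -0.019 -> Y = 0.982 ✓
All samples match this transformation.

(b) 1/(|U| + 1)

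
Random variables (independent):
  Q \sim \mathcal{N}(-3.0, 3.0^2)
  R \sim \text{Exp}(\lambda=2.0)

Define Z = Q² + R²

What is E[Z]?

E[Z] = E[Q²] + E[R²]
E[Q²] = Var(Q) + E[Q]² = 9 + 9 = 18
E[R²] = Var(R) + E[R]² = 0.25 + 0.25 = 0.5
E[Z] = 18 + 0.5 = 18.5

18.5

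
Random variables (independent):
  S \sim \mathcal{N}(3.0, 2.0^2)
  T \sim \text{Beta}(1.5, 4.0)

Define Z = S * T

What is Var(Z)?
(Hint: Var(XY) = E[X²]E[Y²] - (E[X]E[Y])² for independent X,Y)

Var(XY) = E[X²]E[Y²] - (E[X]E[Y])²
E[S] = 3, Var(S) = 4
E[T] = 0.27272727, Var(T) = 0.03051494
E[S²] = 4 + 3² = 13
E[T²] = 0.03051494 + 0.27272727² = 0.1048951
Var(Z) = 13*0.1048951 - (3*0.27272727)²
= 1.3636364 - 0.66942149 = 0.69421488

0.69421488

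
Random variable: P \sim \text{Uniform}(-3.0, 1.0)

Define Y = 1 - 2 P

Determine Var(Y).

For Y = aP + b: Var(Y) = a² * Var(P)
Var(P) = (1 + 3)^2/12 = 1.3333333
Var(Y) = (-2)² * 1.3333333 = 4 * 1.3333333 = 5.3333333

5.3333333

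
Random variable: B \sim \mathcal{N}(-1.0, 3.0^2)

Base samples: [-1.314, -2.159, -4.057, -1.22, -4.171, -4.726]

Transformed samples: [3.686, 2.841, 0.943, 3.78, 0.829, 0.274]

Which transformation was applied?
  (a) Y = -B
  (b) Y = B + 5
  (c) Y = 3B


Checking option (b) Y = B + 5:
  B = -1.314 -> Y = 3.686 ✓
  B = -2.159 -> Y = 2.841 ✓
  B = -4.057 -> Y = 0.943 ✓
All samples match this transformation.

(b) B + 5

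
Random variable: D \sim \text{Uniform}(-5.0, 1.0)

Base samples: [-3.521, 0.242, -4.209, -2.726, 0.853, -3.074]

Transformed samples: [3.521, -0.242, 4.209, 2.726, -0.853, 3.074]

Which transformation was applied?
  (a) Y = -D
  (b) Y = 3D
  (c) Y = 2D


Checking option (a) Y = -D:
  D = -3.521 -> Y = 3.521 ✓
  D = 0.242 -> Y = -0.242 ✓
  D = -4.209 -> Y = 4.209 ✓
All samples match this transformation.

(a) -D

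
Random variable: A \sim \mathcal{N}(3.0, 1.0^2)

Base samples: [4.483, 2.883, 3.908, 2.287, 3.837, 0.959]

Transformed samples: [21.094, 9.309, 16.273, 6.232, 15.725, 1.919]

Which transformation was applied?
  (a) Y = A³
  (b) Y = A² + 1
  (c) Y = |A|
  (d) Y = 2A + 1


Checking option (b) Y = A² + 1:
  A = 4.483 -> Y = 21.094 ✓
  A = 2.883 -> Y = 9.309 ✓
  A = 3.908 -> Y = 16.273 ✓
All samples match this transformation.

(b) A² + 1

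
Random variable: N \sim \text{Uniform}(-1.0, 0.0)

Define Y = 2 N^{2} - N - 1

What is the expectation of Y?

E[Y] = 2*E[N²] - 1*E[N] - 1
E[N] = -0.5
E[N²] = Var(N) + (E[N])² = 0.083333333 + 0.25 = 0.33333333
E[Y] = 2*0.33333333 - 1*(-0.5) - 1 = 0.16666667

0.16666667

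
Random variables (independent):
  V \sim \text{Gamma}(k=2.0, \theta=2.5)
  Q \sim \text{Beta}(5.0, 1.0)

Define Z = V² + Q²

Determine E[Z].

E[Z] = E[V²] + E[Q²]
E[V²] = Var(V) + E[V]² = 12.5 + 25 = 37.5
E[Q²] = Var(Q) + E[Q]² = 0.01984127 + 0.69444444 = 0.71428571
E[Z] = 37.5 + 0.71428571 = 38.214286

38.214286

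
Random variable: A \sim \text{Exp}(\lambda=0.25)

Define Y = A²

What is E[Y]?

E[A²] = Var(A) + (E[A])² = 16 + 16 = 32

32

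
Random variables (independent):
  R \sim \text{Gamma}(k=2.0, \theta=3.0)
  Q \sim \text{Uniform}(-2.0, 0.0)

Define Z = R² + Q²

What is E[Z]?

E[Z] = E[R²] + E[Q²]
E[R²] = Var(R) + E[R]² = 18 + 36 = 54
E[Q²] = Var(Q) + E[Q]² = 0.33333333 + 1 = 1.3333333
E[Z] = 54 + 1.3333333 = 55.333333

55.333333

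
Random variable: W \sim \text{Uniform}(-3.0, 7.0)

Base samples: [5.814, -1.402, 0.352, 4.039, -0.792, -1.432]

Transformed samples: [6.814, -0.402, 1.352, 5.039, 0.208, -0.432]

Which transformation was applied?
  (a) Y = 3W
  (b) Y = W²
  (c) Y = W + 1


Checking option (c) Y = W + 1:
  W = 5.814 -> Y = 6.814 ✓
  W = -1.402 -> Y = -0.402 ✓
  W = 0.352 -> Y = 1.352 ✓
All samples match this transformation.

(c) W + 1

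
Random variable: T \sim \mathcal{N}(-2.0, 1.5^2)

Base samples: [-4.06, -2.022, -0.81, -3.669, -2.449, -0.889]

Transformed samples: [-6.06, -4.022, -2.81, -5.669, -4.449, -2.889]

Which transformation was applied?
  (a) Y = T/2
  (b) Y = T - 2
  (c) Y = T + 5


Checking option (b) Y = T - 2:
  T = -4.06 -> Y = -6.06 ✓
  T = -2.022 -> Y = -4.022 ✓
  T = -0.81 -> Y = -2.81 ✓
All samples match this transformation.

(b) T - 2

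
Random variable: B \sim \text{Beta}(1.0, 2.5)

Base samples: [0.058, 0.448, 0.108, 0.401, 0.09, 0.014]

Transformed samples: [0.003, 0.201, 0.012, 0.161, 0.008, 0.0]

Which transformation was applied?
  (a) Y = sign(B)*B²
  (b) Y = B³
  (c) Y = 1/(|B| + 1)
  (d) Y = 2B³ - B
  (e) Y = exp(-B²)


Checking option (a) Y = sign(B)*B²:
  B = 0.058 -> Y = 0.003 ✓
  B = 0.448 -> Y = 0.201 ✓
  B = 0.108 -> Y = 0.012 ✓
All samples match this transformation.

(a) sign(B)*B²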